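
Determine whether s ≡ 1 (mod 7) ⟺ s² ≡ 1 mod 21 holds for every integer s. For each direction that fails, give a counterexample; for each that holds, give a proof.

[⇒] This fails: take s = 15. Then 15 ≡ 1 (mod 7), but 15² = 225 ≡ 15 (mod 21), not 1.

[⇐] This fails: take s = 13. Then 13² = 169 ≡ 1 (mod 21), yet 13 ≡ 6 (mod 7), not 1.

Both directions fail.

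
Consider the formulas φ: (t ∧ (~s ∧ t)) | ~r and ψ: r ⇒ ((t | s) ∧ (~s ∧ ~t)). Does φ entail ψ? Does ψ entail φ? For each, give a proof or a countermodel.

(⇒) This fails. Under r = T, s = F, t = T, the left side is true but the right side is false.

(⇐) Assume the antecedent. If r is true, the antecedent cannot hold. If r is false, (t ∧ (~s ∧ t)) | ~r reduces to true regardless of the other variables. Either way (t ∧ (~s ∧ t)) | ~r holds.

The forward direction fails; the converse holds.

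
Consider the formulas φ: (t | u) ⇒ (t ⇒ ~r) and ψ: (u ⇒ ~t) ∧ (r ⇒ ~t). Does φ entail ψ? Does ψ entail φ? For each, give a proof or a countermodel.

Forward direction. This fails. Under t = T, r = F, u = T, the left side is true but the right side is false.

Converse. Assume the antecedent. If t is true, the antecedent forces (t = T, r = F, u = F), and (t | u) ⇒ (t ⇒ ~r) holds there. If t is false, (t | u) ⇒ (t ⇒ ~r) reduces to true regardless of the other variables. Either way (t | u) ⇒ (t ⇒ ~r) holds.

Only the reverse direction holds.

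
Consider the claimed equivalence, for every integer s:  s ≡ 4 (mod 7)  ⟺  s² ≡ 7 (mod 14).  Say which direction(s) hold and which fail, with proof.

(⟹) This fails: take s = 4. Then 4 ≡ 4 (mod 7), but 4² = 16 ≡ 2 (mod 14), not 7.

(⟸) This fails: take s = 7. Then 7² = 49 ≡ 7 (mod 14), yet 7 ≡ 0 (mod 7), not 4.

Neither direction holds.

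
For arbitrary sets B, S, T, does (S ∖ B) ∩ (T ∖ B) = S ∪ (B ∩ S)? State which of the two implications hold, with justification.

(⊆) holds; (⊇) fails.

(⟹) Let x ∈ (S ∖ B) ∩ (T ∖ B). Then x ∈ S ∩ T and x ∉ B, from which x ∈ S ∪ (B ∩ S).

(⟸) This inclusion fails. Take B = ∅, S = {1}, T = ∅; then 1 ∈ S ∪ (B ∩ S) but 1 ∉ (S ∖ B) ∩ (T ∖ B).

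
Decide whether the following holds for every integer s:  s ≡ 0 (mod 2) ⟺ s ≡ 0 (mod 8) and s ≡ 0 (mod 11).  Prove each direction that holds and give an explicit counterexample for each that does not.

(⇒) This fails: s = 2 gives 2 ≡ 0 (mod 2) but 2 ≡ 2 (mod 8), so the conjunction on the right does not hold.

(⇐) Conversely, if s ≡ 0 (mod 8) and s ≡ 0 (mod 11), then by the Chinese remainder theorem s ≡ 0 (mod 88). Since 0 ≡ 0 (mod 2) and 2 ∣ 88, we get s ≡ 0 (mod 2).

Only the converse holds.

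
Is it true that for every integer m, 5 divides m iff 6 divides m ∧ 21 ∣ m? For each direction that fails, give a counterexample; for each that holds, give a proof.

(⇒) This fails: take m = 5. Certainly 5 ∣ 5, but 6 ∤ 5.

(⇐) This fails: take m = 42. Both 6 ∣ 42 and 21 ∣ 42, yet 42 is not a multiple of 5 (since 42 = 8·5 + 2), so 5 ∤ 42.

Neither implication holds.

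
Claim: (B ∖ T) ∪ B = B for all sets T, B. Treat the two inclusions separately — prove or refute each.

(⟹) Let x ∈ (B ∖ T) ∪ B. Then either x ∈ B and x ∉ T; or x ∈ T ∩ B. In each case x ∈ B, so (B ∖ T) ∪ B ⊆ B.

(⟸) Let x ∈ B. Then either x ∈ B and x ∉ T; or x ∈ T ∩ B. In each case x ∈ (B ∖ T) ∪ B, so B ⊆ (B ∖ T) ∪ B.

Both inclusions hold.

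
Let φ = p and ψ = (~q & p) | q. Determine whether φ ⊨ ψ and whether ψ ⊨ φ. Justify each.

Only the forward direction holds.

(→) Assume the antecedent. If p is true, (~q & p) | q reduces to true regardless of the other variables. If p is false, the antecedent cannot hold. Either way (~q & p) | q holds.

(←) This fails. Under p = F, q = T, the left side is false but the right side is true.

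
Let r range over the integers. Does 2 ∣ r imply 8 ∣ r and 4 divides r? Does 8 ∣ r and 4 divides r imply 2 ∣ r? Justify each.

Not equivalent: only (⇐) holds.

[⇒] This fails: take r = 2. Certainly 2 ∣ 2, but 8 ∤ 2.

[⇐] Suppose 8 ∣ r and 4 ∣ r. Any common multiple of 8 and 4 is a multiple of their lcm; here lcm(8, 4) = 8·4/gcd(8, 4) = 32/4 = 8, so 8 ∣ r. Since 2 ∣ 8, it follows that 2 ∣ r.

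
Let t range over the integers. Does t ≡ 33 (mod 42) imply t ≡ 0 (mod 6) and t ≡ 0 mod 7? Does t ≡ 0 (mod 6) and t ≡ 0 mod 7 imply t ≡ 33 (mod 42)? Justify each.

Neither implication holds.

(→) This fails: t = 33 gives 33 ≡ 33 (mod 42) but 33 ≡ 3 (mod 6), so the conjunction on the right does not hold.

(←) This fails: t = 0 satisfies both congruences on the right (0 ≡ 0 mod 6 and 0 ≡ 0 mod 7) yet 0 ≡ 0 (mod 42), not 33.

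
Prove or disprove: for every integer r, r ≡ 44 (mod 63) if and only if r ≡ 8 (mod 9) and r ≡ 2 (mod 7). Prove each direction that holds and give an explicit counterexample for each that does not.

Converse. If r ≡ 8 (mod 9) and r ≡ 2 (mod 7), then by the Chinese remainder theorem r ≡ 44 (mod 63). This is exactly r ≡ 44 (mod 63).

Forward direction. Suppose r ≡ 44 (mod 63); write r = 63j + 44. Since 9 ∣ 63, reducing mod 9 gives r ≡ 44 ≡ 8 (mod 9); since 7 ∣ 63, reducing mod 7 gives r ≡ 44 ≡ 2 (mod 7).

Both directions hold; the statement is true.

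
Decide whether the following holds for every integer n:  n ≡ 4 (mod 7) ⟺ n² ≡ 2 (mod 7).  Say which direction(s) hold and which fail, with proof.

The forward direction holds; the converse fails.

(⟹) Suppose n ≡ 4 (mod 7). Write n = 7j + 4. Then (7j + 4)² = 49j² + 56j + 16 = 7(7j² + 8j + 2) + 2, so n² ≡ 2 (mod 7).

(⟸) This fails: take n = 3. Then 3² = 9 ≡ 2 (mod 7), yet 3 ≡ 3 (mod 7), not 4.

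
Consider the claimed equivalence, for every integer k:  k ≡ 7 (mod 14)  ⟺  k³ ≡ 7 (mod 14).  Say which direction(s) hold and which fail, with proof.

(⇒) Suppose k ≡ 7 (mod 14). Write k = 14j + 7. Then (14j + 7)³ = 2744j³ + 4116j² + 2058j + 343 = 14(196j³ + 294j² + 147j + 24) + 7, so k³ ≡ 7 (mod 14).

(⇐) Conversely, suppose k³ ≡ 7 (mod 14). The only residue r in {0, …, 13} with r³ ≡ 7 (mod 14) is r = 7, so k ≡ 7 (mod 14).

Both directions hold.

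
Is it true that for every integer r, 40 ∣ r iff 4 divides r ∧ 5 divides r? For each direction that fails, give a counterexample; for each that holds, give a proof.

Only the forward implication holds.

(⟸) This fails: take r = 20. Both 4 ∣ 20 and 5 ∣ 20, yet 20 is not a multiple of 40 (since 20 = 0·40 + 20), so 40 ∤ 20.

(⟹) If 40 ∣ r, write r = 40q. Since 40 = 10·4, r = 4·(10q), so 4 ∣ r; and since 40 = 8·5, r = 5·(8q), so 5 ∣ r.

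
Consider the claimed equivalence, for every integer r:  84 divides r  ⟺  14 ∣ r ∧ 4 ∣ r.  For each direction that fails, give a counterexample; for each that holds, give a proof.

Only the forward direction holds.

[⇒] If 84 ∣ r, write r = 84q. Since 84 = 6·14, r = 14·(6q), so 14 ∣ r; and since 84 = 21·4, r = 4·(21q), so 4 ∣ r.

[⇐] This fails: take r = 28. Both 14 ∣ 28 and 4 ∣ 28, yet 28 is not a multiple of 84 (since 28 = 0·84 + 28), so 84 ∤ 28.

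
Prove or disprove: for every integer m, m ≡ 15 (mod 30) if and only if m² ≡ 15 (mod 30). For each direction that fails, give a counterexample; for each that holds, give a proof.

The biconditional holds.

(⟸) Suppose m² ≡ 15 (mod 30). The only residue r in {0, …, 29} with r² ≡ 15 (mod 30) is r = 15, so m ≡ 15 (mod 30).

(⟹) Suppose m ≡ 15 (mod 30). Write m = 30j + 15. Then (30j + 15)² = 900j² + 900j + 225 = 30(30j² + 30j + 7) + 15, so m² ≡ 15 (mod 30).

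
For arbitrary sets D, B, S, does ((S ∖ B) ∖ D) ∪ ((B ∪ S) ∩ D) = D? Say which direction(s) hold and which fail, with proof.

(⟹) This inclusion fails. Take D = ∅, B = ∅, S = {1}; then 1 ∈ ((S ∖ B) ∖ D) ∪ ((B ∪ S) ∩ D) but 1 ∉ D.

(⟸) This inclusion fails. Take D = {1}, B = ∅, S = ∅; then 1 ∈ D but 1 ∉ ((S ∖ B) ∖ D) ∪ ((B ∪ S) ∩ D).

(⊆) fails and (⊇) fails.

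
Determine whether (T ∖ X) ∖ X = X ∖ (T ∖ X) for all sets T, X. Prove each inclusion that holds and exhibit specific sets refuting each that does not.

Both inclusions fail.

(⟹) This inclusion fails. Take T = {1}, X = ∅; then 1 ∈ (T ∖ X) ∖ X but 1 ∉ X ∖ (T ∖ X).

(⟸) This inclusion fails. Take T = ∅, X = {1}; then 1 ∈ X ∖ (T ∖ X) but 1 ∉ (T ∖ X) ∖ X.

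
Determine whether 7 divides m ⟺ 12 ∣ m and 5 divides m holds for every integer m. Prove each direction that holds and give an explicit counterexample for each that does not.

(→) This fails: take m = 7. Certainly 7 ∣ 7, but 12 ∤ 7.

(←) This fails: take m = 60. Both 12 ∣ 60 and 5 ∣ 60, yet 60 is not a multiple of 7 (since 60 = 8·7 + 4), so 7 ∤ 60.

Neither direction holds.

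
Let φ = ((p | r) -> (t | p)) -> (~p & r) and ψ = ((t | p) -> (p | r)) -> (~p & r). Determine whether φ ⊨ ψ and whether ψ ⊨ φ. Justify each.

(→) Assume the antecedent. If t is true, the antecedent forces (t = T, p = F, r = T), and the consequent holds there. If t is false, the antecedent forces (t = F, p = F, r = T), and the consequent holds there. Either way the consequent holds.

(←) This fails. Under t = T, p = F, r = F, the left side is false but the right side is true.

The forward direction holds; the converse fails.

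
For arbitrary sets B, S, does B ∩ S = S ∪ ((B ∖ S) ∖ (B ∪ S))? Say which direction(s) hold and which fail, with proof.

Forward inclusion. Let x ∈ B ∩ S. Then x ∈ B ∩ S, from which x ∈ S ∪ ((B ∖ S) ∖ (B ∪ S)).

Reverse inclusion. This inclusion fails. Take B = ∅, S = {1}; then 1 ∈ S ∪ ((B ∖ S) ∖ (B ∪ S)) but 1 ∉ B ∩ S.

Only the forward inclusion holds.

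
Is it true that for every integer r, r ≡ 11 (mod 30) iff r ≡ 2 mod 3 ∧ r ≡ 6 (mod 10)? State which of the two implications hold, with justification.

Neither implication holds.

(⇒) This fails: r = 11 gives 11 ≡ 11 (mod 30) but 11 ≡ 1 (mod 10), so the conjunction on the right does not hold.

(⇐) This fails: r = 26 satisfies both congruences on the right (26 ≡ 2 mod 3 and 26 ≡ 6 mod 10) yet 26 ≡ 26 (mod 30), not 11.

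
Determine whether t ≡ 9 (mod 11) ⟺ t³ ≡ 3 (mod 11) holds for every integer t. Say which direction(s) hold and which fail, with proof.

(→) Suppose t ≡ 9 (mod 11). Write t = 11j + 9. Then (11j + 9)³ = 1331j³ + 3267j² + 2673j + 729 = 11(121j³ + 297j² + 243j + 66) + 3, so t³ ≡ 3 (mod 11).

(←) Conversely, suppose t³ ≡ 3 (mod 11). The only residue r in {0, …, 10} with r³ ≡ 3 (mod 11) is r = 9, so t ≡ 9 (mod 11).

Both implications hold.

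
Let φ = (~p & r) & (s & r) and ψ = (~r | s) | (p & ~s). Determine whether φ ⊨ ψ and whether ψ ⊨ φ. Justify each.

Only the forward implication holds.

[⇒] Assume the antecedent. If s is true, (~r | s) | (p & ~s) reduces to true regardless of the other variables. If s is false, the antecedent cannot hold. Either way (~r | s) | (p & ~s) holds.

[⇐] This fails. Under s = F, p = F, r = F, the left side is false but the right side is true.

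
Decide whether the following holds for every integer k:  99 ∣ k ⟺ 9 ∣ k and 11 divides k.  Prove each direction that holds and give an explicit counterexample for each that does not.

(→) If 99 ∣ k, write k = 99q. Since 99 = 11·9, k = 9·(11q), so 9 ∣ k; and since 99 = 9·11, k = 11·(9q), so 11 ∣ k.

(←) Suppose 9 ∣ k and 11 ∣ k. Any common multiple of 9 and 11 is a multiple of their lcm; here gcd(9, 11) = 1, so lcm(9, 11) = 9·11 = 99, so 99 ∣ k.

Equivalent; both directions hold.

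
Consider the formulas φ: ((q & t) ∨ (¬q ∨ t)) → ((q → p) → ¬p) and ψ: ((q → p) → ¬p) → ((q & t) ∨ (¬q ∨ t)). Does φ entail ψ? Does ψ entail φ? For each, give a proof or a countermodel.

Neither direction holds.

(→) This fails. Under p = F, t = F, q = T, the left side is true but the right side is false.

(←) This fails. Under p = T, t = F, q = F, the left side is false but the right side is true.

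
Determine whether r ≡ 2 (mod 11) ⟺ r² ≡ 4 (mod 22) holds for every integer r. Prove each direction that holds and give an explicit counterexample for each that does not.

Forward direction. This fails: take r = 13. Then 13 ≡ 2 (mod 11), but 13² = 169 ≡ 15 (mod 22), not 4.

Converse. This fails: take r = 20. Then 20² = 400 ≡ 4 (mod 22), yet 20 ≡ 9 (mod 11), not 2.

Neither direction holds.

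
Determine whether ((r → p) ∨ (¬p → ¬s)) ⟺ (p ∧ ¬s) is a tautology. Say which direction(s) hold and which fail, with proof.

(⇒) This fails. Under p = F, r = F, s = F, the left side is true but the right side is false.

(⇐) Assume the antecedent. If p is true, (r → p) ∨ (¬p → ¬s) reduces to true regardless of the other variables. If p is false, the antecedent cannot hold. Either way (r → p) ∨ (¬p → ¬s) holds.

Not equivalent: only (⇐) holds.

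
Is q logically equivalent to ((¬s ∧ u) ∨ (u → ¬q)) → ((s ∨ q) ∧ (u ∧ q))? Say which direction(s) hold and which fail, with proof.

The forward direction fails; the converse holds.

Converse. Assume the antecedent. If u is true, the antecedent forces (u = T, s = F, q = T) or (u = T, s = T, q = T), and q holds there. If u is false, the antecedent cannot hold. Either way q holds.

Forward direction. This fails. Under u = F, s = F, q = T, the left side is true but the right side is false.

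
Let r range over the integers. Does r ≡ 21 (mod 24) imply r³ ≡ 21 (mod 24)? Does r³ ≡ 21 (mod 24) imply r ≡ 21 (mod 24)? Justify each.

Equivalent; both directions hold.

(⟹) Suppose r ≡ 21 (mod 24). Write r = 24j + 21. Then (24j + 21)³ = 13824j³ + 36288j² + 31752j + 9261 = 24(576j³ + 1512j² + 1323j + 385) + 21, so r³ ≡ 21 (mod 24).

(⟸) Conversely, suppose r³ ≡ 21 (mod 24). The only residue r in {0, …, 23} with r³ ≡ 21 (mod 24) is r = 21, so r ≡ 21 (mod 24).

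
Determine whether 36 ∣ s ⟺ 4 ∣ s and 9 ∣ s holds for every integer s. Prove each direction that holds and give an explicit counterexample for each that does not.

(⇐) Suppose 4 ∣ s and 9 ∣ s. Any common multiple of 4 and 9 is a multiple of their lcm; here gcd(4, 9) = 1, so lcm(4, 9) = 4·9 = 36, so 36 ∣ s.

(⇒) If 36 ∣ s, write s = 36q. Since 36 = 9·4, s = 4·(9q), so 4 ∣ s; and since 36 = 4·9, s = 9·(4q), so 9 ∣ s.

Equivalent; both directions hold.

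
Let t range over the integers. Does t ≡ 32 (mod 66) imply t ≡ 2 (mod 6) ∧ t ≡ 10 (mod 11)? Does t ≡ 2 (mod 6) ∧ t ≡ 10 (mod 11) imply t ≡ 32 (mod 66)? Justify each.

(⟸) If t ≡ 2 (mod 6) and t ≡ 10 (mod 11), then by the Chinese remainder theorem t ≡ 32 (mod 66). This is exactly t ≡ 32 (mod 66).

(⟹) Suppose t ≡ 32 (mod 66); write t = 66j + 32. Since 6 ∣ 66, reducing mod 6 gives t ≡ 32 ≡ 2 (mod 6); since 11 ∣ 66, reducing mod 11 gives t ≡ 32 ≡ 10 (mod 11).

Both directions hold.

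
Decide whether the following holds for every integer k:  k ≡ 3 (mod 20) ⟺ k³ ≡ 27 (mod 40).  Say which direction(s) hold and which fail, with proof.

Forward direction. This fails: take k = 23. Then 23 ≡ 3 (mod 20), but 23³ = 12167 ≡ 7 (mod 40), not 27.

Converse. The residues r modulo 40 with r³ ≡ 27 (mod 40) are exactly {3}, and each is ≡ 3 (mod 20).

Not equivalent: only (⇐) holds.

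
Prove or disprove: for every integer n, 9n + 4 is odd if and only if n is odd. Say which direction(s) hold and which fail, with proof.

(→) Suppose 9n + 4 is odd. Since 9 is odd, 9n and n have the same parity, so 9n + 4 ≡ n + 4 (mod 2). As 4 is even, 9n + 4 is odd exactly when n is odd. Thus n is odd.

(←) Conversely, suppose n is odd; write n = 2j + 1. Then 9n + 4 = 9·(2j + 1) + 4 = 2·9j + 13, which is odd.

Equivalent; both directions hold.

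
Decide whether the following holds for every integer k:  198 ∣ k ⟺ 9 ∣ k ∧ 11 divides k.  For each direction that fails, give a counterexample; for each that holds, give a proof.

(⟹) If 198 ∣ k, write k = 198q. Since 198 = 22·9, k = 9·(22q), so 9 ∣ k; and since 198 = 18·11, k = 11·(18q), so 11 ∣ k.

(⟸) This fails: take k = 99. Both 9 ∣ 99 and 11 ∣ 99, yet 99 is not a multiple of 198 (since 99 = 0·198 + 99), so 198 ∤ 99.

Not equivalent: only (⇒) holds.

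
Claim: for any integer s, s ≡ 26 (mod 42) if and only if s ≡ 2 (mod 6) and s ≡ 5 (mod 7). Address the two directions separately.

(→) Suppose s ≡ 26 (mod 42); write s = 42j + 26. Since 6 ∣ 42, reducing mod 6 gives s ≡ 26 ≡ 2 (mod 6); since 7 ∣ 42, reducing mod 7 gives s ≡ 26 ≡ 5 (mod 7).

(←) Conversely, if s ≡ 2 (mod 6) and s ≡ 5 (mod 7), then by the Chinese remainder theorem s ≡ 26 (mod 42). This is exactly s ≡ 26 (mod 42).

The biconditional holds.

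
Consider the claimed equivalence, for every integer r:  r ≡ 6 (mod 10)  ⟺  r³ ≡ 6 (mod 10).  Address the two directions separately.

(→) Suppose r ≡ 6 (mod 10). Write r = 10j + 6. Then (10j + 6)³ = 1000j³ + 1800j² + 1080j + 216 = 10(100j³ + 180j² + 108j + 21) + 6, so r³ ≡ 6 (mod 10).

(←) For the converse, argue contrapositively. If r ≢ 6 (mod 10), then r is congruent to one of 0, 1, 2, 3, 4, 5, 7, 8, 9 modulo 10, and these give r³ ≡ 0, 1, 8, 7, 4, 5, 3, 2, 9 respectively — never 6.

The biconditional holds.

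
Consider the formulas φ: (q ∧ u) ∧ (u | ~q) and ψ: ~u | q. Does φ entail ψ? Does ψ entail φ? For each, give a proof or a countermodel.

(⟹) Assume the antecedent. If u is true, the antecedent forces (u = T, q = T), and ~u | q holds there. If u is false, the antecedent cannot hold. Either way ~u | q holds.

(⟸) This fails. Under u = F, q = F, the left side is false but the right side is true.

The forward direction holds; the converse fails.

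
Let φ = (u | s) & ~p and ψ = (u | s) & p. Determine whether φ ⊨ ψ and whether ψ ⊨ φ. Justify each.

(→) This fails. Under p = F, s = T, u = F, the left side is true but the right side is false.

(←) This fails. Under p = T, s = T, u = F, the left side is false but the right side is true.

Both directions fail.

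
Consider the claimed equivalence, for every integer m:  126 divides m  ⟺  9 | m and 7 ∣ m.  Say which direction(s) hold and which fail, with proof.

Only the forward implication holds.

(⟹) If 126 ∣ m, write m = 126q. Since 126 = 14·9, m = 9·(14q), so 9 ∣ m; and since 126 = 18·7, m = 7·(18q), so 7 ∣ m.

(⟸) This fails: take m = 63. Both 9 ∣ 63 and 7 ∣ 63, yet 63 is not a multiple of 126 (since 63 = 0·126 + 63), so 126 ∤ 63.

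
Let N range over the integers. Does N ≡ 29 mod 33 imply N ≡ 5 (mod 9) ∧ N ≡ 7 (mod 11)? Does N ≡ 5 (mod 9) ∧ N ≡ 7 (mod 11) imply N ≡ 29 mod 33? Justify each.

Converse. If N ≡ 5 (mod 9) and N ≡ 7 (mod 11), then by the Chinese remainder theorem N ≡ 95 (mod 99). Since 95 ≡ 29 (mod 33) and 33 ∣ 99, we get N ≡ 29 (mod 33).

Forward direction. This fails: N = 29 gives 29 ≡ 29 (mod 33) but 29 ≡ 2 (mod 9), so the conjunction on the right does not hold.

Only the converse holds.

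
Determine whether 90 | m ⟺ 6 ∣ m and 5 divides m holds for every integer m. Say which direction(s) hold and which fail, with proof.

The forward direction holds; the converse fails.

(⇒) If 90 ∣ m, write m = 90q. Since 90 = 15·6, m = 6·(15q), so 6 ∣ m; and since 90 = 18·5, m = 5·(18q), so 5 ∣ m.

(⇐) This fails: take m = 30. Both 6 ∣ 30 and 5 ∣ 30, yet 30 is not a multiple of 90 (since 30 = 0·90 + 30), so 90 ∤ 30.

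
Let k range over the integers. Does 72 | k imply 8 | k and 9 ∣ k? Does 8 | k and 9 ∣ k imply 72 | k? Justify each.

(→) If 72 ∣ k, write k = 72q. Since 72 = 9·8, k = 8·(9q), so 8 ∣ k; and since 72 = 8·9, k = 9·(8q), so 9 ∣ k.

(←) Suppose 8 ∣ k and 9 ∣ k. Any common multiple of 8 and 9 is a multiple of their lcm; here gcd(8, 9) = 1, so lcm(8, 9) = 8·9 = 72, so 72 ∣ k.

Equivalent; both directions hold.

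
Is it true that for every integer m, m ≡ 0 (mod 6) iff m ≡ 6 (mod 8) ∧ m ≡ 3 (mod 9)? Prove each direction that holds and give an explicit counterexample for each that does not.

Only the converse holds.

(⇒) This fails: m = 0 gives 0 ≡ 0 (mod 6) but 0 ≡ 0 (mod 8), so the conjunction on the right does not hold.

(⇐) Conversely, if m ≡ 6 (mod 8) and m ≡ 3 (mod 9), then by the Chinese remainder theorem m ≡ 30 (mod 72). Since 30 ≡ 0 (mod 6) and 6 ∣ 72, we get m ≡ 0 (mod 6).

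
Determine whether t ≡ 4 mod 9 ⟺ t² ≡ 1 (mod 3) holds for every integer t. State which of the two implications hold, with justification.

(⇐) This fails: take t = 1. Then 1² = 1 ≡ 1 (mod 3), yet 1 ≡ 1 (mod 9), not 4.

(⇒) Suppose t ≡ 4 (mod 9). Then t² ≡ 4² = 16 (mod 9), and since 3 ∣ 9, also t² ≡ 1 (mod 3).

The forward direction holds; the converse fails.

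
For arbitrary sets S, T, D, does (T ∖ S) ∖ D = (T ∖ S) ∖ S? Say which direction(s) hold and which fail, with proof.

Only the forward inclusion holds.

(⊆) Let x ∈ (T ∖ S) ∖ D. Then x ∈ T and x ∉ S, D, from which x ∈ (T ∖ S) ∖ S.

(⊇) This inclusion fails. Take S = ∅, T = {1}, D = {1}; then 1 ∈ (T ∖ S) ∖ S but 1 ∉ (T ∖ S) ∖ D.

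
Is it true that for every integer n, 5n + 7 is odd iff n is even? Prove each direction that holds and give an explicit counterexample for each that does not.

[⇒] Suppose 5n + 7 is odd. Since 5 is odd, 5n and n have the same parity, so 5n + 7 ≡ n + 7 (mod 2). As 7 is odd, 5n + 7 is odd exactly when n is even. Thus n is even.

[⇐] Conversely, suppose n is even; write n = 2j. Then 5n + 7 = 5·(2j) + 7 = 2·5j + 7, which is odd.

Both implications hold.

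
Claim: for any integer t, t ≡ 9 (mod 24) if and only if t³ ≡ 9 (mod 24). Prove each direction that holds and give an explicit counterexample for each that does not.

Both directions hold; the statement is true.

(⇐) Suppose t³ ≡ 9 (mod 24). The only residue r in {0, …, 23} with r³ ≡ 9 (mod 24) is r = 9, so t ≡ 9 (mod 24).

(⇒) Suppose t ≡ 9 (mod 24). Write t = 24j + 9. Then (24j + 9)³ = 13824j³ + 15552j² + 5832j + 729 = 24(576j³ + 648j² + 243j + 30) + 9, so t³ ≡ 9 (mod 24).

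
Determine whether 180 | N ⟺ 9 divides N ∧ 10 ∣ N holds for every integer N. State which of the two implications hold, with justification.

Only the forward implication holds.

(→) If 180 ∣ N, write N = 180q. Since 180 = 20·9, N = 9·(20q), so 9 ∣ N; and since 180 = 18·10, N = 10·(18q), so 10 ∣ N.

(←) This fails: take N = 90. Both 9 ∣ 90 and 10 ∣ 90, yet 90 is not a multiple of 180 (since 90 = 0·180 + 90), so 180 ∤ 90.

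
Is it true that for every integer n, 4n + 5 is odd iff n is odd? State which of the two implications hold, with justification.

Only the converse holds.

Converse. Suppose n is odd. Since 4 is even, 4n is even for every n, so 4n + 5 has the same parity as 5, which is odd. Hence 4n + 5 is odd.

Forward direction. This fails: take n = 4. Then 4n + 5 = 21, which is odd, yet n = 4 is even, not odd.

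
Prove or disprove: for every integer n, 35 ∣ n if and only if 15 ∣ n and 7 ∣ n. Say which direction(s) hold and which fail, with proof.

(⇒) fails; (⇐) holds.

(⟸) Suppose 15 ∣ n and 7 ∣ n. Any common multiple of 15 and 7 is a multiple of their lcm; here gcd(15, 7) = 1, so lcm(15, 7) = 15·7 = 105, so 105 ∣ n. Since 35 ∣ 105, it follows that 35 ∣ n.

(⟹) This fails: take n = 35. Certainly 35 ∣ 35, but 15 ∤ 35.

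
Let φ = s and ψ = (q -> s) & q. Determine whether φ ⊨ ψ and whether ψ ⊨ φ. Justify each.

(⟹) This fails. Under q = F, s = T, the left side is true but the right side is false.

(⟸) Assume the antecedent. If q is true, the antecedent forces (q = T, s = T), and s holds there. If q is false, the antecedent cannot hold. Either way s holds.

The forward direction fails; the converse holds.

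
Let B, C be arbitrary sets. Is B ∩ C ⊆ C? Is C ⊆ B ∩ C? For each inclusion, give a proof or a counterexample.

(⊆) Let x ∈ B ∩ C. Then x ∈ B ∩ C, from which x ∈ C.

(⊇) This inclusion fails. Take B = ∅, C = {1}; then 1 ∈ C but 1 ∉ B ∩ C.

The sets are not equal: only the forward inclusion holds.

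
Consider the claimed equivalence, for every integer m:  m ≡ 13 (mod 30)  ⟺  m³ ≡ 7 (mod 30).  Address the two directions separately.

Both directions hold.

(→) Suppose m ≡ 13 (mod 30). Write m = 30j + 13. Then (30j + 13)³ = 27000j³ + 35100j² + 15210j + 2197 = 30(900j³ + 1170j² + 507j + 73) + 7, so m³ ≡ 7 (mod 30).

(←) Conversely, suppose m³ ≡ 7 (mod 30). The only residue r in {0, …, 29} with r³ ≡ 7 (mod 30) is r = 13, so m ≡ 13 (mod 30).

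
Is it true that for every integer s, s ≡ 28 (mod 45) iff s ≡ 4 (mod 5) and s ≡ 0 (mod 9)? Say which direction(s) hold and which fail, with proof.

Forward direction. This fails: s = 28 gives 28 ≡ 28 (mod 45) but 28 ≡ 3 (mod 5), so the conjunction on the right does not hold.

Converse. This fails: s = 9 satisfies both congruences on the right (9 ≡ 4 mod 5 and 9 ≡ 0 mod 9) yet 9 ≡ 9 (mod 45), not 28.

Neither direction holds.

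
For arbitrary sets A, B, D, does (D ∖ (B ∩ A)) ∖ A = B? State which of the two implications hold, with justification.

Neither inclusion holds.

Forward inclusion. This inclusion fails. Take A = ∅, B = ∅, D = {1}; then 1 ∈ (D ∖ (B ∩ A)) ∖ A but 1 ∉ B.

Reverse inclusion. This inclusion fails. Take A = ∅, B = {1}, D = ∅; then 1 ∈ B but 1 ∉ (D ∖ (B ∩ A)) ∖ A.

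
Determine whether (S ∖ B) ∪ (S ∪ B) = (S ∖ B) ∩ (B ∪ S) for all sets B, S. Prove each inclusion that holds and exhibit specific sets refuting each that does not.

Only the reverse inclusion holds.

(⊇) Let x ∈ (S ∖ B) ∩ (B ∪ S). Then x ∈ S and x ∉ B, from which x ∈ (S ∖ B) ∪ (S ∪ B).

(⊆) This inclusion fails. Take B = {1}, S = ∅; then 1 ∈ (S ∖ B) ∪ (S ∪ B) but 1 ∉ (S ∖ B) ∩ (B ∪ S).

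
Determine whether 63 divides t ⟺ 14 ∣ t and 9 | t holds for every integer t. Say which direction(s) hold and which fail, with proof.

Only the converse holds.

Converse. Suppose 14 ∣ t and 9 ∣ t. Any common multiple of 14 and 9 is a multiple of their lcm; here gcd(14, 9) = 1, so lcm(14, 9) = 14·9 = 126, so 126 ∣ t. Since 63 ∣ 126, it follows that 63 ∣ t.

Forward direction. This fails: take t = 63. Certainly 63 ∣ 63, but 14 ∤ 63.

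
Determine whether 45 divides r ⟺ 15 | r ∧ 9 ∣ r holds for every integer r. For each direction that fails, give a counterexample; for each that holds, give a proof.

Forward direction. If 45 ∣ r, write r = 45q. Since 45 = 3·15, r = 15·(3q), so 15 ∣ r; and since 45 = 5·9, r = 9·(5q), so 9 ∣ r.

Converse. Suppose 15 ∣ r and 9 ∣ r. Any common multiple of 15 and 9 is a multiple of their lcm; here lcm(15, 9) = 15·9/gcd(15, 9) = 135/3 = 45, so 45 ∣ r.

Both implications hold.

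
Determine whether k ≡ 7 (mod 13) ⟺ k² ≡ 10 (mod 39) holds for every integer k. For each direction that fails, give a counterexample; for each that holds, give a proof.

(⟹) This fails: take k = 33. Then 33 ≡ 7 (mod 13), but 33² = 1089 ≡ 36 (mod 39), not 10.

(⟸) This fails: take k = 19. Then 19² = 361 ≡ 10 (mod 39), yet 19 ≡ 6 (mod 13), not 7.

Neither implication holds.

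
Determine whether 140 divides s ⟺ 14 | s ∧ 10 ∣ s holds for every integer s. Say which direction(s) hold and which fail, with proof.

(⇒) holds; (⇐) fails.

(→) If 140 ∣ s, write s = 140q. Since 140 = 10·14, s = 14·(10q), so 14 ∣ s; and since 140 = 14·10, s = 10·(14q), so 10 ∣ s.

(←) This fails: take s = 70. Both 14 ∣ 70 and 10 ∣ 70, yet 70 is not a multiple of 140 (since 70 = 0·140 + 70), so 140 ∤ 70.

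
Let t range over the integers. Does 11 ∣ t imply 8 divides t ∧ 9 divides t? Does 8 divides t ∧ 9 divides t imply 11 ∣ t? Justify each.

Both directions fail.

Forward direction. This fails: take t = 11. Certainly 11 ∣ 11, but 8 ∤ 11.

Converse. This fails: take t = 72. Both 8 ∣ 72 and 9 ∣ 72, yet 72 is not a multiple of 11 (since 72 = 6·11 + 6), so 11 ∤ 72.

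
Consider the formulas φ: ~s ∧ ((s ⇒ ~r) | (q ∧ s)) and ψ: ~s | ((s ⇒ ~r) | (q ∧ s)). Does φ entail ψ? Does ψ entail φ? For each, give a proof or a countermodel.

[⇒] Assume the antecedent. If s is true, the antecedent cannot hold. If s is false, ~s | ((s ⇒ ~r) | (q ∧ s)) reduces to true regardless of the other variables. Either way ~s | ((s ⇒ ~r) | (q ∧ s)) holds.

[⇐] This fails. Under s = T, r = F, q = F, the left side is false but the right side is true.

Only the forward implication holds.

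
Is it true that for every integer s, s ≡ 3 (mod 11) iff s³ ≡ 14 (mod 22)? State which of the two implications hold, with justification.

(⟹) This fails: take s = 3. Then 3 ≡ 3 (mod 11), but 3³ = 27 ≡ 5 (mod 22), not 14.

(⟸) This fails: take s = 20. Then 20³ = 8000 ≡ 14 (mod 22), yet 20 ≡ 9 (mod 11), not 3.

Neither direction holds.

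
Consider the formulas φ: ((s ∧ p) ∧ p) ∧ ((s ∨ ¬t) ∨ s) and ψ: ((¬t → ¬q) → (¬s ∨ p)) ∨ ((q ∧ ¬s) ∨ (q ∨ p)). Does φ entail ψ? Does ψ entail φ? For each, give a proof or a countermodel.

Only the forward implication holds.

(⟹) Assume the antecedent. If p is true, the consequent reduces to true regardless of the other variables. If p is false, the antecedent cannot hold. Either way the consequent holds.

(⟸) This fails. Under p = F, s = F, q = F, t = F, the left side is false but the right side is true.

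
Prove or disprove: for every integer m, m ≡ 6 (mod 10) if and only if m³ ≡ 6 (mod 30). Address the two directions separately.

[⇒] This fails: take m = 16. Then 16 ≡ 6 (mod 10), but 16³ = 4096 ≡ 16 (mod 30), not 6.

[⇐] Conversely, the residues r modulo 30 with r³ ≡ 6 (mod 30) are exactly {6}, and each is ≡ 6 (mod 10).

The forward direction fails; the converse holds.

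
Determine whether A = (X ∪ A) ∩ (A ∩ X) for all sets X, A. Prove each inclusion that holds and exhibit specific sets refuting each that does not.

Only the reverse inclusion holds.

(⊆) This inclusion fails. Take X = ∅, A = {1}; then 1 ∈ A but 1 ∉ (X ∪ A) ∩ (A ∩ X).

(⊇) Let x ∈ (X ∪ A) ∩ (A ∩ X). Then x ∈ X ∩ A, from which x ∈ A.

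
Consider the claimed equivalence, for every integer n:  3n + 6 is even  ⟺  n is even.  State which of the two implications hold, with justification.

(→) Suppose 3n + 6 is even. Since 3 is odd, 3n and n have the same parity, so 3n + 6 ≡ n + 6 (mod 2). As 6 is even, 3n + 6 is even exactly when n is even. Thus n is even.

(←) Conversely, suppose n is even; write n = 2j. Then 3n + 6 = 3·(2j) + 6 = 2·3j + 6, which is even.

Equivalent; both directions hold.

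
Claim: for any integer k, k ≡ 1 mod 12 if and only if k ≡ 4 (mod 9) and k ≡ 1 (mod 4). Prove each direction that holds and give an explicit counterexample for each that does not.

[⇐] If k ≡ 4 (mod 9) and k ≡ 1 (mod 4), then by the Chinese remainder theorem k ≡ 13 (mod 36). Since 13 ≡ 1 (mod 12) and 12 ∣ 36, we get k ≡ 1 (mod 12).

[⇒] This fails: k = 1 gives 1 ≡ 1 (mod 12) but 1 ≡ 1 (mod 9), so the conjunction on the right does not hold.

The forward direction fails; the converse holds.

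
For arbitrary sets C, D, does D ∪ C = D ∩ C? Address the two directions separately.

(⊇) Let x ∈ D ∩ C. Then x ∈ C ∩ D, from which x ∈ D ∪ C.

(⊆) This inclusion fails. Take C = {1}, D = ∅; then 1 ∈ D ∪ C but 1 ∉ D ∩ C.

(⊆) fails; (⊇) holds.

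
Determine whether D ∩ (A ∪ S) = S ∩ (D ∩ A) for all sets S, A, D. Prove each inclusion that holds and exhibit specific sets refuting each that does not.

(⊆) fails; (⊇) holds.

(⊆) This inclusion fails. Take S = {1}, A = ∅, D = {1}; then 1 ∈ D ∩ (A ∪ S) but 1 ∉ S ∩ (D ∩ A).

(⊇) Let x ∈ S ∩ (D ∩ A). Then x ∈ S ∩ A ∩ D, from which x ∈ D ∩ (A ∪ S).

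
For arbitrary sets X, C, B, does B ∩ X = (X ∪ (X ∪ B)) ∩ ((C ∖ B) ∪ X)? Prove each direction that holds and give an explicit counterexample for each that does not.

Only the forward inclusion holds.

Forward inclusion. Let x ∈ B ∩ X. Then either x ∈ X ∩ B and x ∉ C; or x ∈ X ∩ C ∩ B. In each case x ∈ (X ∪ (X ∪ B)) ∩ ((C ∖ B) ∪ X), so B ∩ X ⊆ (X ∪ (X ∪ B)) ∩ ((C ∖ B) ∪ X).

Reverse inclusion. This inclusion fails. Take X = {1}, C = ∅, B = ∅; then 1 ∈ (X ∪ (X ∪ B)) ∩ ((C ∖ B) ∪ X) but 1 ∉ B ∩ X.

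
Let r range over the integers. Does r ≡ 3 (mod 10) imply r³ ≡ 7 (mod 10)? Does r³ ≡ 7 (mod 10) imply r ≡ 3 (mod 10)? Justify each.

Equivalent; both directions hold.

(→) Suppose r ≡ 3 (mod 10). Write r = 10j + 3. Then (10j + 3)³ = 1000j³ + 900j² + 270j + 27 = 10(100j³ + 90j² + 27j + 2) + 7, so r³ ≡ 7 (mod 10).

(←) Conversely, suppose r³ ≡ 7 (mod 10). The only residue r in {0, …, 9} with r³ ≡ 7 (mod 10) is r = 3, so r ≡ 3 (mod 10).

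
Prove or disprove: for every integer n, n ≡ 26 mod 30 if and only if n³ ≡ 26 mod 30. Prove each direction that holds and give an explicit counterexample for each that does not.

[⇒] Suppose n ≡ 26 mod 30. Write n = 30j + 26. Then (30j + 26)³ = 27000j³ + 70200j² + 60840j + 17576 = 30(900j³ + 2340j² + 2028j + 585) + 26, so n³ ≡ 26 (mod 30).

[⇐] Conversely, suppose n³ ≡ 26 (mod 30). The only residue r in {0, …, 29} with r³ ≡ 26 (mod 30) is r = 26, so n ≡ 26 (mod 30).

Both directions hold; the statement is true.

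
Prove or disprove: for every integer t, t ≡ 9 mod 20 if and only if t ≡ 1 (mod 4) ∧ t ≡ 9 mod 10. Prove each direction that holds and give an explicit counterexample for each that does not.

(⇒) Suppose t ≡ 9 (mod 20); write t = 20j + 9. Since 4 ∣ 20, reducing mod 4 gives t ≡ 9 ≡ 1 (mod 4); since 10 ∣ 20, reducing mod 10 gives t ≡ 9 (mod 10).

(⇐) Conversely, if t ≡ 1 (mod 4) and t ≡ 9 (mod 10), then by the Chinese remainder theorem t ≡ 9 (mod 20). This is exactly t ≡ 9 (mod 20).

Equivalent; both directions hold.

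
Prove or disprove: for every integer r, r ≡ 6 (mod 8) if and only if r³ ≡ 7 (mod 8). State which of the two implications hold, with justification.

Neither implication holds.

(⟹) This fails: take r = 6. Then 6 ≡ 6 (mod 8), but 6³ = 216 ≡ 0 (mod 8), not 7.

(⟸) This fails: take r = 7. Then 7³ = 343 ≡ 7 (mod 8), yet 7 ≡ 7 (mod 8), not 6.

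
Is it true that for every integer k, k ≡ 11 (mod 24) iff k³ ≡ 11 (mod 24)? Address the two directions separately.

[⇒] Suppose k ≡ 11 (mod 24). Write k = 24j + 11. Then (24j + 11)³ = 13824j³ + 19008j² + 8712j + 1331 = 24(576j³ + 792j² + 363j + 55) + 11, so k³ ≡ 11 (mod 24).

[⇐] Conversely, suppose k³ ≡ 11 (mod 24). The only residue r in {0, …, 23} with r³ ≡ 11 (mod 24) is r = 11, so k ≡ 11 (mod 24).

Both directions hold; the statement is true.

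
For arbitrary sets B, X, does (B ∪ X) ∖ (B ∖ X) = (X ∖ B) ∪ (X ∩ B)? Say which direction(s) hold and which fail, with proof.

(⊆) Let x ∈ (B ∪ X) ∖ (B ∖ X). Then either x ∈ X and x ∉ B; or x ∈ B ∩ X. In each case x ∈ (X ∖ B) ∪ (X ∩ B), so (B ∪ X) ∖ (B ∖ X) ⊆ (X ∖ B) ∪ (X ∩ B).

(⊇) Let x ∈ (X ∖ B) ∪ (X ∩ B). Then either x ∈ X and x ∉ B; or x ∈ B ∩ X. In each case x ∈ (B ∪ X) ∖ (B ∖ X), so (X ∖ B) ∪ (X ∩ B) ⊆ (B ∪ X) ∖ (B ∖ X).

Both inclusions hold.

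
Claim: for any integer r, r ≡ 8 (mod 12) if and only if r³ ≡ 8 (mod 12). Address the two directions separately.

Only the forward implication holds.

[⇒] Suppose r ≡ 8 (mod 12). Write r = 12j + 8. Then (12j + 8)³ = 1728j³ + 3456j² + 2304j + 512 = 12(144j³ + 288j² + 192j + 42) + 8, so r³ ≡ 8 (mod 12).

[⇐] This fails: take r = 2. Then 2³ = 8 ≡ 8 (mod 12), yet 2 ≡ 2 (mod 12), not 8.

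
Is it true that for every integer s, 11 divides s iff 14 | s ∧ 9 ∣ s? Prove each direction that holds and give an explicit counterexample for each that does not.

[⇒] This fails: take s = 11. Certainly 11 ∣ 11, but 14 ∤ 11.

[⇐] This fails: take s = 126. Both 14 ∣ 126 and 9 ∣ 126, yet 126 is not a multiple of 11 (since 126 = 11·11 + 5), so 11 ∤ 126.

Both directions fail.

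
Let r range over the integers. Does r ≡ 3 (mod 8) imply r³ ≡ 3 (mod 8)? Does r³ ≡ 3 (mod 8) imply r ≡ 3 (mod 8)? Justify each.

(→) Suppose r ≡ 3 (mod 8). Write r = 8j + 3. Then (8j + 3)³ = 512j³ + 576j² + 216j + 27 = 8(64j³ + 72j² + 27j + 3) + 3, so r³ ≡ 3 (mod 8).

(←) Conversely, suppose r³ ≡ 3 (mod 8). The only residue r in {0, …, 7} with r³ ≡ 3 (mod 8) is r = 3, so r ≡ 3 (mod 8).

Both directions hold; the statement is true.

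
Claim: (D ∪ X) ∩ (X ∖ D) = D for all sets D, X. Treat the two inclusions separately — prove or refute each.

(⊆) This inclusion fails. Take D = ∅, X = {1}; then 1 ∈ (D ∪ X) ∩ (X ∖ D) but 1 ∉ D.

(⊇) This inclusion fails. Take D = {1}, X = ∅; then 1 ∈ D but 1 ∉ (D ∪ X) ∩ (X ∖ D).

(⊆) fails and (⊇) fails.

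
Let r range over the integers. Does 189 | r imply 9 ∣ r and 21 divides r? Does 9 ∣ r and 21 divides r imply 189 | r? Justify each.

Only the forward implication holds.

(→) If 189 ∣ r, write r = 189q. Since 189 = 21·9, r = 9·(21q), so 9 ∣ r; and since 189 = 9·21, r = 21·(9q), so 21 ∣ r.

(←) This fails: take r = 63. Both 9 ∣ 63 and 21 ∣ 63, yet 63 is not a multiple of 189 (since 63 = 0·189 + 63), so 189 ∤ 63.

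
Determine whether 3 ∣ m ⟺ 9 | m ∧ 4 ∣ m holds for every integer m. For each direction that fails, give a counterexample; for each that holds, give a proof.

(⇒) This fails: take m = 3. Certainly 3 ∣ 3, but 9 ∤ 3.

(⇐) Suppose 9 ∣ m and 4 ∣ m. Any common multiple of 9 and 4 is a multiple of their lcm; here gcd(9, 4) = 1, so lcm(9, 4) = 9·4 = 36, so 36 ∣ m. Since 3 ∣ 36, it follows that 3 ∣ m.

Not equivalent: only (⇐) holds.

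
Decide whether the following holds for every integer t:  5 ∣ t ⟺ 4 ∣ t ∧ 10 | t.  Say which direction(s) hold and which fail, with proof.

(⇐) Suppose 4 ∣ t and 10 ∣ t. Any common multiple of 4 and 10 is a multiple of their lcm; here lcm(4, 10) = 4·10/gcd(4, 10) = 40/2 = 20, so 20 ∣ t. Since 5 ∣ 20, it follows that 5 ∣ t.

(⇒) This fails: take t = 5. Certainly 5 ∣ 5, but 4 ∤ 5.

The forward direction fails; the converse holds.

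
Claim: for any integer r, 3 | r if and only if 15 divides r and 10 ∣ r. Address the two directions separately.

Only the converse holds.

(⇒) This fails: take r = 3. Certainly 3 ∣ 3, but 15 ∤ 3.

(⇐) Suppose 15 ∣ r and 10 ∣ r. Any common multiple of 15 and 10 is a multiple of their lcm; here lcm(15, 10) = 15·10/gcd(15, 10) = 150/5 = 30, so 30 ∣ r. Since 3 ∣ 30, it follows that 3 ∣ r.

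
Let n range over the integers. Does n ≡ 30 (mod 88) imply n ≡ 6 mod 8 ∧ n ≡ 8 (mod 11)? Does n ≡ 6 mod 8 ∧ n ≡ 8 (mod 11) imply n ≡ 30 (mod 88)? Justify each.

[⇒] Suppose n ≡ 30 (mod 88); write n = 88j + 30. Since 8 ∣ 88, reducing mod 8 gives n ≡ 30 ≡ 6 (mod 8); since 11 ∣ 88, reducing mod 11 gives n ≡ 30 ≡ 8 (mod 11).

[⇐] Conversely, if n ≡ 6 (mod 8) and n ≡ 8 (mod 11), then by the Chinese remainder theorem n ≡ 30 (mod 88). This is exactly n ≡ 30 (mod 88).

Both directions hold; the statement is true.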